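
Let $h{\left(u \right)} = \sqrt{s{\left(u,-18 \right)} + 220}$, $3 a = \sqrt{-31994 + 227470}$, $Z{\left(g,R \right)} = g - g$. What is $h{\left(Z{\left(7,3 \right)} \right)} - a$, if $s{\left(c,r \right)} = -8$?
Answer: $2 \sqrt{53} - \frac{2 \sqrt{48869}}{3} \approx -132.82$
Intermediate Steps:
$Z{\left(g,R \right)} = 0$
$a = \frac{2 \sqrt{48869}}{3}$ ($a = \frac{\sqrt{-31994 + 227470}}{3} = \frac{\sqrt{195476}}{3} = \frac{2 \sqrt{48869}}{3} \approx 147.38$)
$h{\left(u \right)} = 2 \sqrt{53}$ ($h{\left(u \right)} = \sqrt{-8 + 220} = \sqrt{212} = 2 \sqrt{53}$)
$h{\left(Z{\left(7,3 \right)} \right)} - a = 2 \sqrt{53} - \frac{2 \sqrt{48869}}{3}$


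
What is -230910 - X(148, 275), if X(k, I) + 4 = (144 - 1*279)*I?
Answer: -193781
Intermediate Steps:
X(k, I) = -4 - 135*I (X(k, I) = -4 + (144 - 1*279)*I = -4 + (144 - 279)*I = -4 - 135*I)
-230910 - X(148, 275) = -230910 - (-4 - 135*275) = -230910 - (-4 - 37125) = -230910 - 1*(-37129) = -230910 + 37129 = -193781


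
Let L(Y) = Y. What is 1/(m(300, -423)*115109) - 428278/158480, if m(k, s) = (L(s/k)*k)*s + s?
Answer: -2200026306915583/814097780241480 ≈ -2.7024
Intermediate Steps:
m(k, s) = s + s² (m(k, s) = ((s/k)*k)*s + s = s*s + s = s² + s = s + s²)
1/(m(300, -423)*115109) - 428278/158480 = 1/(-423*(1 - 423)*115109) - 428278/158480 = (1/115109)/(-423*(-422)) - 428278*1/158480 = (1/115109)/178506 - 214139/79240 = (1/178506)*(1/115109) - 214139/79240 = 1/20547647154 - 214139/79240 = -2200026306915583/814097780241480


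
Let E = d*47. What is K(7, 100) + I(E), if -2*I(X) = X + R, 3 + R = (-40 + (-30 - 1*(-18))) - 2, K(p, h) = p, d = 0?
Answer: 71/2 ≈ 35.500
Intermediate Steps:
E = 0 (E = 0*47 = 0)
R = -57 (R = -3 + ((-40 + (-30 - 1*(-18))) - 2) = -3 + ((-40 + (-30 + 18)) - 2) = -3 + ((-40 - 12) - 2) = -3 + (-52 - 2) = -3 - 54 = -57)
I(X) = 57/2 - X/2 (I(X) = -(X - 57)/2 = -(-57 + X)/2 = 57/2 - X/2)
K(7, 100) + I(E) = 7 + (57/2 - 1/2*0) = 7 + (57/2 + 0) = 7 + 57/2 = 71/2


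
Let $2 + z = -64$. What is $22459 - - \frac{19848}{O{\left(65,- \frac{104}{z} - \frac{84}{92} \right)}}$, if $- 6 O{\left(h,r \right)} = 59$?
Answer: $\frac{1205993}{59} \approx 20441.0$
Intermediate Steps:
$z = -66$ ($z = -2 - 64 = -66$)
$O{\left(h,r \right)} = - \frac{59}{6}$ ($O{\left(h,r \right)} = \left(- \frac{1}{6}\right) 59 = - \frac{59}{6}$)
$22459 - - \frac{19848}{O{\left(65,- \frac{104}{z} - \frac{84}{92} \right)}} = 22459 - - \frac{19848}{- \frac{59}{6}} = 22459 - \left(-19848\right) \left(- \frac{6}{59}\right) = 22459 - \frac{119088}{59} = \frac{1205993}{59}$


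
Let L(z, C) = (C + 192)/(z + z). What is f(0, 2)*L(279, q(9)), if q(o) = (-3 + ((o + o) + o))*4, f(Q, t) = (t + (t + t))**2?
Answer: 576/31 ≈ 18.581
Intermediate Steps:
f(Q, t) = 9*t**2 (f(Q, t) = (t + 2*t)**2 = (3*t)**2 = 9*t**2)
q(o) = -12 + 12*o (q(o) = (-3 + (2*o + o))*4 = (-3 + 3*o)*4 = -12 + 12*o)
L(z, C) = (192 + C)/(2*z) (L(z, C) = (192 + C)/((2*z)) = (192 + C)*(1/(2*z)) = (192 + C)/(2*z))
f(0, 2)*L(279, q(9)) = (9*2**2)*((1/2)*(192 + (-12 + 12*9))/279) = (9*4)*((1/2)*(1/279)*(192 + (-12 + 108))) = 36*((1/2)*(1/279)*(192 + 96)) = 36*((1/2)*(1/279)*288) = 36*(16/31) = 576/31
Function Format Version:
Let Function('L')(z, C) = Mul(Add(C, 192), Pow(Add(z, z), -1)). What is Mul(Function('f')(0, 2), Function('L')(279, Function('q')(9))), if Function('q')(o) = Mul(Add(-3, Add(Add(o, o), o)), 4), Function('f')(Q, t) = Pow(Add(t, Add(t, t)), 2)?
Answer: Rational(576, 31) ≈ 18.581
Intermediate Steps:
Function('f')(Q, t) = Mul(9, Pow(t, 2)) (Function('f')(Q, t) = Pow(Add(t, Mul(2, t)), 2) = Pow(Mul(3, t), 2) = Mul(9, Pow(t, 2)))
Function('q')(o) = Add(-12, Mul(12, o)) (Function('q')(o) = Mul(Add(-3, Add(Mul(2, o), o)), 4) = Mul(Add(-3, Mul(3, o)), 4) = Add(-12, Mul(12, o)))
Function('L')(z, C) = Mul(Rational(1, 2), Pow(z, -1), Add(192, C)) (Function('L')(z, C) = Mul(Add(192, C), Pow(Mul(2, z), -1)) = Mul(Add(192, C), Mul(Rational(1, 2), Pow(z, -1))) = Mul(Rational(1, 2), Pow(z, -1), Add(192, C)))
Mul(Function('f')(0, 2), Function('L')(279, Function('q')(9))) = Mul(Mul(9, Pow(2, 2)), Mul(Rational(1, 2), Pow(279, -1), Add(192, Add(-12, Mul(12, 9))))) = Mul(Mul(9, 4), Mul(Rational(1, 2), Rational(1, 279), Add(192, Add(-12, 108)))) = Mul(36, Mul(Rational(1, 2), Rational(1, 279), Add(192, 96))) = Mul(36, Mul(Rational(1, 2), Rational(1, 279), 288)) = Mul(36, Rational(16, 31)) = Rational(576, 31)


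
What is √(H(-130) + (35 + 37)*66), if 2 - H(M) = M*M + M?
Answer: 4*I*√751 ≈ 109.62*I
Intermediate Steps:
H(M) = 2 - M - M² (H(M) = 2 - (M*M + M) = 2 - (M² + M) = 2 - (M + M²) = 2 + (-M - M²) = 2 - M - M²)
√(H(-130) + (35 + 37)*66) = √((2 - 1*(-130) - 1*(-130)²) + (35 + 37)*66) = √((2 + 130 - 1*16900) + 72*66) = √((2 + 130 - 16900) + 4752) = √(-16768 + 4752) = √(-12016) = 4*I*√751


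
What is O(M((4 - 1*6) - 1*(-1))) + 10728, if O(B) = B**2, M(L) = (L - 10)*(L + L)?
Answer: 11212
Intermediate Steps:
M(L) = 2*L*(-10 + L) (M(L) = (-10 + L)*(2*L) = 2*L*(-10 + L))
O(M((4 - 1*6) - 1*(-1))) + 10728 = (2*((4 - 1*6) - 1*(-1))*(-10 + ((4 - 1*6) - 1*(-1))))**2 + 10728 = (2*((4 - 6) + 1)*(-10 + ((4 - 6) + 1)))**2 + 10728 = (2*(-2 + 1)*(-10 + (-2 + 1)))**2 + 10728 = (2*(-1)*(-10 - 1))**2 + 10728 = (2*(-1)*(-11))**2 + 10728 = 22**2 + 10728 = 484 + 10728 = 11212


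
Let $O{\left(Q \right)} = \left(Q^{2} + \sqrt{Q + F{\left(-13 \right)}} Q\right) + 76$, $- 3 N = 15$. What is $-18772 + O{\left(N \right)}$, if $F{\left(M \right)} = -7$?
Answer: $-18671 - 10 i \sqrt{3} \approx -18671.0 - 17.32 i$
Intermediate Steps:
$N = -5$ ($N = \left(- \frac{1}{3}\right) 15 = -5$)
$O{\left(Q \right)} = 76 + Q^{2} + Q \sqrt{-7 + Q}$ ($O{\left(Q \right)} = \left(Q^{2} + \sqrt{Q - 7} Q\right) + 76 = \left(Q^{2} + \sqrt{-7 + Q} Q\right) + 76 = \left(Q^{2} + Q \sqrt{-7 + Q}\right) + 76 = 76 + Q^{2} + Q \sqrt{-7 + Q}$)
$-18772 + O{\left(N \right)} = -18772 + \left(76 + \left(-5\right)^{2} - 5 \sqrt{-7 - 5}\right) = -18772 + \left(76 + 25 - 5 \sqrt{-12}\right) = -18772 + \left(76 + 25 - 5 \cdot 2 i \sqrt{3}\right) = -18772 + \left(76 + 25 - 10 i \sqrt{3}\right) = -18772 + \left(101 - 10 i \sqrt{3}\right) = -18671 - 10 i \sqrt{3}$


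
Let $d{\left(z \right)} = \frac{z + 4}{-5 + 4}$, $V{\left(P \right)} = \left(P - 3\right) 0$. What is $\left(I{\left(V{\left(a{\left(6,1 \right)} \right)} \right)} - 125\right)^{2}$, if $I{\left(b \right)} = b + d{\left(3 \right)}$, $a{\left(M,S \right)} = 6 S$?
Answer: $17424$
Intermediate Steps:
$V{\left(P \right)} = 0$ ($V{\left(P \right)} = \left(-3 + P\right) 0 = 0$)
$d{\left(z \right)} = -4 - z$ ($d{\left(z \right)} = \frac{4 + z}{-1} = \left(4 + z\right) \left(-1\right) = -4 - z$)
$I{\left(b \right)} = -7 + b$ ($I{\left(b \right)} = b - 7 = -7 + b$)
$\left(I{\left(V{\left(a{\left(6,1 \right)} \right)} \right)} - 125\right)^{2} = \left(\left(-7 + 0\right) - 125\right)^{2} = \left(-7 - 125\right)^{2} = \left(-132\right)^{2} = 17424$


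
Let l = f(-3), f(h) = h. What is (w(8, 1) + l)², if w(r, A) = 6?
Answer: 9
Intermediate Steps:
l = -3
(w(8, 1) + l)² = (6 - 3)² = 3² = 9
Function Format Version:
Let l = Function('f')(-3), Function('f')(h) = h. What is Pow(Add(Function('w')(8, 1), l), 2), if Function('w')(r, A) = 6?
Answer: 9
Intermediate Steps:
l = -3
Pow(Add(Function('w')(8, 1), l), 2) = Pow(Add(6, -3), 2) = Pow(3, 2) = 9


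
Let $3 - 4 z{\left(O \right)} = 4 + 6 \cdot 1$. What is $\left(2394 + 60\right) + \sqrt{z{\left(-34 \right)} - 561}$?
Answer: $2454 + \frac{i \sqrt{2251}}{2} \approx 2454.0 + 23.722 i$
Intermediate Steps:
$z{\left(O \right)} = - \frac{7}{4}$ ($z{\left(O \right)} = \frac{3}{4} - \frac{4 + 6 \cdot 1}{4} = \frac{3}{4} - \frac{4 + 6}{4} = \frac{3}{4} - \frac{5}{2} = - \frac{7}{4}$)
$\left(2394 + 60\right) + \sqrt{z{\left(-34 \right)} - 561} = \left(2394 + 60\right) + \sqrt{- \frac{7}{4} - 561} = 2454 + \sqrt{- \frac{2251}{4}} = 2454 + \frac{i \sqrt{2251}}{2}$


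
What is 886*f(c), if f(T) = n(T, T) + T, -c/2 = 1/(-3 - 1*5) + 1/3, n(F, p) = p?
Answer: -2215/3 ≈ -738.33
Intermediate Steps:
c = -5/12 (c = -2*(1/(-3 - 1*5) + 1/3) = -2*(1/(-3 - 5) + 1*(1/3)) = -2*(1/(-8) + 1/3) = -2*(1*(-1/8) + 1/3) = -2*(-1/8 + 1/3) = -2*5/24 = -5/12 ≈ -0.41667)
f(T) = 2*T (f(T) = T + T = 2*T)
886*f(c) = 886*(2*(-5/12)) = 886*(-5/6) = -2215/3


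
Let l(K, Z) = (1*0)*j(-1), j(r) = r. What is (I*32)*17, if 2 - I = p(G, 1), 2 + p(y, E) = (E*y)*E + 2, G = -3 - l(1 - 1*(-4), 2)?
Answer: 2720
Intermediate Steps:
l(K, Z) = 0 (l(K, Z) = (1*0)*(-1) = 0*(-1) = 0)
G = -3 (G = -3 - 1*0 = -3 + 0 = -3)
p(y, E) = y*E**2 (p(y, E) = -2 + ((E*y)*E + 2) = -2 + (y*E**2 + 2) = -2 + (2 + y*E**2) = y*E**2)
I = 5 (I = 2 - (-3)*1**2 = 2 - (-3) = 2 - 1*(-3) = 2 + 3 = 5)
(I*32)*17 = (5*32)*17 = 160*17 = 2720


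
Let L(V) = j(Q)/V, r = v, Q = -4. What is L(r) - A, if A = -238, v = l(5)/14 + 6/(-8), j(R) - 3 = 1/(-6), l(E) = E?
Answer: 7616/33 ≈ 230.79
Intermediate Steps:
j(R) = 17/6 (j(R) = 3 + 1/(-6) = 3 - 1/6 = 17/6)
v = -11/28 (v = 5/14 + 6/(-8) = 5*(1/14) + 6*(-1/8) = 5/14 - 3/4 = -11/28 ≈ -0.39286)
r = -11/28 ≈ -0.39286
L(V) = 17/(6*V)
L(r) - A = 17/(6*(-11/28)) - 1*(-238) = (17/6)*(-28/11) + 238 = -238/33 + 238 = 7616/33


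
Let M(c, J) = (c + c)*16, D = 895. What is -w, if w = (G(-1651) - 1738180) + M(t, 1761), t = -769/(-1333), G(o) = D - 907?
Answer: 2316985328/1333 ≈ 1.7382e+6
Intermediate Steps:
G(o) = -12 (G(o) = 895 - 907 = -12)
t = 769/1333 (t = -769*(-1/1333) = 769/1333 ≈ 0.57689)
M(c, J) = 32*c (M(c, J) = (2*c)*16 = 32*c)
w = -2316985328/1333 (w = (-12 - 1738180) + 32*(769/1333) = -1738192 + 24608/1333 = -2316985328/1333 ≈ -1.7382e+6)
-w = -1*(-2316985328/1333) = 2316985328/1333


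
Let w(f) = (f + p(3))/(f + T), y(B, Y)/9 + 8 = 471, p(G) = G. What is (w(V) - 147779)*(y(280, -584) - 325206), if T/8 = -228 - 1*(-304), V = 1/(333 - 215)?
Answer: 226919011850400/4783 ≈ 4.7443e+10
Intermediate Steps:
V = 1/118 ≈ 0.0084746
y(B, Y) = 4167 (y(B, Y) = -72 + 9*471 = -72 + 4239 = 4167)
T = 608 (T = 8*(-228 - 1*(-304)) = 8*(-228 + 304) = 8*76 = 608)
w(f) = (3 + f)/(608 + f) (w(f) = (f + 3)/(f + 608) = (3 + f)/(608 + f))
(w(V) - 147779)*(y(280, -584) - 325206) = ((3 + 1/118)/(608 + 1/118) - 147779)*(4167 - 325206) = ((355/118)/(71745/118) - 147779)*(-321039) = ((118/71745)*(355/118) - 147779)*(-321039) = (71/14349 - 147779)*(-321039) = -2120480800/14349*(-321039) = 226919011850400/4783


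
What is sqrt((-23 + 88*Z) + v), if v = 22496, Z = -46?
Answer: 5*sqrt(737) ≈ 135.74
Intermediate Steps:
sqrt((-23 + 88*Z) + v) = sqrt((-23 + 88*(-46)) + 22496) = sqrt((-23 - 4048) + 22496) = sqrt(-4071 + 22496) = sqrt(18425) = 5*sqrt(737)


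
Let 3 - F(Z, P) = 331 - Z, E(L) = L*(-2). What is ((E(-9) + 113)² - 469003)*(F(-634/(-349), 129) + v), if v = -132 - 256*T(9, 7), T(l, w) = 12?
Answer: 556684706628/349 ≈ 1.5951e+9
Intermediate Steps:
E(L) = -2*L
F(Z, P) = -328 + Z (F(Z, P) = 3 - (331 - Z) = 3 + (-331 + Z) = -328 + Z)
v = -3204 (v = -132 - 256*12 = -132 - 3072 = -3204)
((E(-9) + 113)² - 469003)*(F(-634/(-349), 129) + v) = ((-2*(-9) + 113)² - 469003)*((-328 - 634/(-349)) - 3204) = ((18 + 113)² - 469003)*((-328 - 634*(-1/349)) - 3204) = (131² - 469003)*((-328 + 634/349) - 3204) = (17161 - 469003)*(-113838/349 - 3204) = -451842*(-1232034/349) = 556684706628/349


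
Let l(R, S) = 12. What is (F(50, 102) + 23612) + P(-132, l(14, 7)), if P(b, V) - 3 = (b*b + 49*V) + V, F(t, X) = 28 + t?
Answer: 41717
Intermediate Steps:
P(b, V) = 3 + b**2 + 50*V (P(b, V) = 3 + ((b*b + 49*V) + V) = 3 + ((b**2 + 49*V) + V) = 3 + (b**2 + 50*V) = 3 + b**2 + 50*V)
(F(50, 102) + 23612) + P(-132, l(14, 7)) = ((28 + 50) + 23612) + (3 + (-132)**2 + 50*12) = (78 + 23612) + (3 + 17424 + 600) = 23690 + 18027 = 41717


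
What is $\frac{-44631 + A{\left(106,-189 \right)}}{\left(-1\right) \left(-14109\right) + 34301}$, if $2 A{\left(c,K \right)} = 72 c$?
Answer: $- \frac{8163}{9682} \approx -0.84311$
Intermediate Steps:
$A{\left(c,K \right)} = 36 c$ ($A{\left(c,K \right)} = \frac{72 c}{2} = 36 c$)
$\frac{-44631 + A{\left(106,-189 \right)}}{\left(-1\right) \left(-14109\right) + 34301} = \frac{-44631 + 36 \cdot 106}{\left(-1\right) \left(-14109\right) + 34301} = \frac{-44631 + 3816}{14109 + 34301} = - \frac{40815}{48410} = \left(-40815\right) \frac{1}{48410} = - \frac{8163}{9682}$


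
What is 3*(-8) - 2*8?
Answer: -40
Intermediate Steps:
3*(-8) - 2*8 = -24 - 16 = -40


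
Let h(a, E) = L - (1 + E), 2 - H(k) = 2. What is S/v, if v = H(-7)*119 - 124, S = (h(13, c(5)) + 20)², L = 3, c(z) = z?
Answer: -289/124 ≈ -2.3306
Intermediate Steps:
H(k) = 0 (H(k) = 2 - 1*2 = 2 - 2 = 0)
h(a, E) = 2 - E (h(a, E) = 3 - (1 + E) = 3 + (-1 - E) = 2 - E)
S = 289 (S = ((2 - 1*5) + 20)² = ((2 - 5) + 20)² = (-3 + 20)² = 17² = 289)
v = -124 (v = 0*119 - 124 = 0 - 124 = -124)
S/v = 289/(-124) = 289*(-1/124) = -289/124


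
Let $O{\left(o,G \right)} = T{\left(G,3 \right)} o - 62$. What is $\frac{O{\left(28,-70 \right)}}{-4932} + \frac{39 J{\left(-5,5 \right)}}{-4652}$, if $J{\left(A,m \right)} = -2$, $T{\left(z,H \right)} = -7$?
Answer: $\frac{33019}{477993} \approx 0.069078$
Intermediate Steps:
$O{\left(o,G \right)} = -62 - 7 o$ ($O{\left(o,G \right)} = - 7 o - 62 = -62 - 7 o$)
$\frac{O{\left(28,-70 \right)}}{-4932} + \frac{39 J{\left(-5,5 \right)}}{-4652} = \frac{-62 - 196}{-4932} + \frac{39 \left(-2\right)}{-4652} = \left(-62 - 196\right) \left(- \frac{1}{4932}\right) - - \frac{39}{2326} = \left(-258\right) \left(- \frac{1}{4932}\right) + \frac{39}{2326} = \frac{43}{822} + \frac{39}{2326} = \frac{33019}{477993}$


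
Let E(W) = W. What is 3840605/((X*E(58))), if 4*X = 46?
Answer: 3840605/667 ≈ 5758.0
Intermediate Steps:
X = 23/2 (X = (¼)*46 = 23/2 ≈ 11.500)
3840605/((X*E(58))) = 3840605/(((23/2)*58)) = 3840605/667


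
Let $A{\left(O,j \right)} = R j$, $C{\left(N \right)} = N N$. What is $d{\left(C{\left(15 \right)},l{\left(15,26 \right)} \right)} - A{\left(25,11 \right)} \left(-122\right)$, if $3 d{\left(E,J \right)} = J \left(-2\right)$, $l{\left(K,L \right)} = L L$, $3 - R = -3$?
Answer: $\frac{22804}{3} \approx 7601.3$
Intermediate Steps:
$R = 6$ ($R = 3 - -3 = 3 + 3 = 6$)
$C{\left(N \right)} = N^{2}$
$A{\left(O,j \right)} = 6 j$
$l{\left(K,L \right)} = L^{2}$
$d{\left(E,J \right)} = - \frac{2 J}{3}$ ($d{\left(E,J \right)} = \frac{J \left(-2\right)}{3} = \frac{\left(-2\right) J}{3} = - \frac{2 J}{3}$)
$d{\left(C{\left(15 \right)},l{\left(15,26 \right)} \right)} - A{\left(25,11 \right)} \left(-122\right) = - \frac{2 \cdot 26^{2}}{3} - 6 \cdot 11 \left(-122\right) = \left(- \frac{2}{3}\right) 676 - 66 \left(-122\right) = - \frac{1352}{3} - -8052 = - \frac{1352}{3} + 8052 = \frac{22804}{3}$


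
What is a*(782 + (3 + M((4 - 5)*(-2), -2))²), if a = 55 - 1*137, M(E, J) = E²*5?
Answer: -107502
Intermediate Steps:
M(E, J) = 5*E²
a = -82 (a = 55 - 137 = -82)
a*(782 + (3 + M((4 - 5)*(-2), -2))²) = -82*(782 + (3 + 5*((4 - 5)*(-2))²)²) = -82*(782 + (3 + 5*(-1*(-2))²)²) = -82*(782 + (3 + 5*2²)²) = -82*(782 + (3 + 5*4)²) = -82*(782 + (3 + 20)²) = -82*(782 + 23²) = -82*(782 + 529) = -82*1311 = -107502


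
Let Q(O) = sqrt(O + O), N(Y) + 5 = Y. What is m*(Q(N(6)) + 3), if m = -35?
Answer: -105 - 35*sqrt(2) ≈ -154.50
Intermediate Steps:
N(Y) = -5 + Y
Q(O) = sqrt(2)*sqrt(O) (Q(O) = sqrt(2*O) = sqrt(2)*sqrt(O))
m*(Q(N(6)) + 3) = -35*(sqrt(2)*sqrt(-5 + 6) + 3) = -35*(sqrt(2)*sqrt(1) + 3) = -35*(sqrt(2)*1 + 3) = -35*(sqrt(2) + 3) = -35*(3 + sqrt(2)) = -105 - 35*sqrt(2)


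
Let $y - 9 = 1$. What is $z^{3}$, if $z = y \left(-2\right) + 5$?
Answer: $-3375$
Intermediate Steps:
$y = 10$ ($y = 9 + 1 = 10$)
$z = -15$ ($z = 10 \left(-2\right) + 5 = -20 + 5 = -15$)
$z^{3} = \left(-15\right)^{3} = -3375$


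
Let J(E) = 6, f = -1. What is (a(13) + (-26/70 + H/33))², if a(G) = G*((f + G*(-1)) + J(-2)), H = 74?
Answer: 13914325681/1334025 ≈ 10430.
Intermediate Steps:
a(G) = G*(5 - G) (a(G) = G*((-1 + G*(-1)) + 6) = G*((-1 - G) + 6) = G*(5 - G))
(a(13) + (-26/70 + H/33))² = (13*(5 - 1*13) + (-26/70 + 74/33))² = (13*(5 - 13) + (-26*1/70 + 74*(1/33)))² = (13*(-8) + (-13/35 + 74/33))² = (-104 + 2161/1155)² = (-117959/1155)² = 13914325681/1334025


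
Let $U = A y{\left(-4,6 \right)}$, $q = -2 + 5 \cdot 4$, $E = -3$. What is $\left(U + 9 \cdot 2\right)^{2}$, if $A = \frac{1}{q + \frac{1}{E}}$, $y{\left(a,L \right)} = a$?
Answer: $\frac{887364}{2809} \approx 315.9$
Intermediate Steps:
$q = 18$ ($q = -2 + 20 = 18$)
$A = \frac{3}{53}$ ($A = \frac{1}{18 + \frac{1}{-3}} = \frac{1}{18 - \frac{1}{3}} = \frac{1}{\frac{53}{3}} = \frac{3}{53} \approx 0.056604$)
$U = - \frac{12}{53}$ ($U = \frac{3}{53} \left(-4\right) = - \frac{12}{53} \approx -0.22642$)
$\left(U + 9 \cdot 2\right)^{2} = \left(- \frac{12}{53} + 9 \cdot 2\right)^{2} = \left(- \frac{12}{53} + 18\right)^{2} = \left(\frac{942}{53}\right)^{2} = \frac{887364}{2809}$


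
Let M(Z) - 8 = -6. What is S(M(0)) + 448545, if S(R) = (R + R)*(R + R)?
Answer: 448561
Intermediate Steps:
M(Z) = 2 (M(Z) = 8 - 6 = 2)
S(R) = 4*R**2 (S(R) = (2*R)*(2*R) = 4*R**2)
S(M(0)) + 448545 = 4*2**2 + 448545 = 4*4 + 448545 = 16 + 448545 = 448561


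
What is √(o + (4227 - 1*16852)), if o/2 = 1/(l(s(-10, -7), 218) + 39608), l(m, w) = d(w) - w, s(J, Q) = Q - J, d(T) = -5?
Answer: I*√19583625011855/39385 ≈ 112.36*I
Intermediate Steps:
l(m, w) = -5 - w
o = 2/39385 (o = 2/((-5 - 1*218) + 39608) = 2/((-5 - 218) + 39608) = 2/(-223 + 39608) = 2/39385 ≈ 5.0781e-5)
√(o + (4227 - 1*16852)) = √(2/39385 + (4227 - 1*16852)) = √(2/39385 + (4227 - 16852)) = √(2/39385 - 12625) = √(-497235623/39385) = I*√19583625011855/39385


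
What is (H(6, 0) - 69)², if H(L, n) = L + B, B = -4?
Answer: 4489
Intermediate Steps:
H(L, n) = -4 + L (H(L, n) = L - 4 = -4 + L)
(H(6, 0) - 69)² = ((-4 + 6) - 69)² = (2 - 69)² = (-67)² = 4489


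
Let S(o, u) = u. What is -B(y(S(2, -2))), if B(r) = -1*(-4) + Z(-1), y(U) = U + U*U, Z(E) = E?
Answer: -3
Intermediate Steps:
y(U) = U + U²
B(r) = 3 (B(r) = -1*(-4) - 1 = 4 - 1 = 3)
-B(y(S(2, -2))) = -1*3 = -3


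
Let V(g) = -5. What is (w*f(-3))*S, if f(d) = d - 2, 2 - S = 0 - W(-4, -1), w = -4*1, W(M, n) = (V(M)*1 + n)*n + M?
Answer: 80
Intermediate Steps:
W(M, n) = M + n*(-5 + n) (W(M, n) = (-5*1 + n)*n + M = (-5 + n)*n + M = n*(-5 + n) + M = M + n*(-5 + n))
w = -4
S = 4 (S = 2 - (0 - (-4 + (-1)**2 - 5*(-1))) = 2 - (0 - (-4 + 1 + 5)) = 2 - (0 - 1*2) = 2 - (0 - 2) = 2 - 1*(-2) = 2 + 2 = 4)
f(d) = -2 + d
(w*f(-3))*S = -4*(-2 - 3)*4 = -4*(-5)*4 = 20*4 = 80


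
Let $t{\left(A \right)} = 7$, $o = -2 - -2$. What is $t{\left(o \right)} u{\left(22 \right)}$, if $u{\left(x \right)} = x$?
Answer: $154$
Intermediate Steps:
$o = 0$ ($o = -2 + 2 = 0$)
$t{\left(o \right)} u{\left(22 \right)} = 7 \cdot 22 = 154$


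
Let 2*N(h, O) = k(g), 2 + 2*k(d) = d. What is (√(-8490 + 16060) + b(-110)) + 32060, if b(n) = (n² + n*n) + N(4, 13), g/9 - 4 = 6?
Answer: 56282 + √7570 ≈ 56369.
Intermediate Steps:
g = 90 (g = 36 + 9*6 = 36 + 54 = 90)
k(d) = -1 + d/2
N(h, O) = 22 (N(h, O) = (-1 + (½)*90)/2 = (-1 + 45)/2 = (½)*44 = 22)
b(n) = 22 + 2*n² (b(n) = (n² + n*n) + 22 = (n² + n²) + 22 = 2*n² + 22 = 22 + 2*n²)
(√(-8490 + 16060) + b(-110)) + 32060 = (√(-8490 + 16060) + (22 + 2*(-110)²)) + 32060 = (√7570 + (22 + 2*12100)) + 32060 = (√7570 + (22 + 24200)) + 32060 = (√7570 + 24222) + 32060 = (24222 + √7570) + 32060 = 56282 + √7570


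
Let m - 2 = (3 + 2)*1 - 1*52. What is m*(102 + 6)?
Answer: -4860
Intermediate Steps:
m = -45 (m = 2 + ((3 + 2)*1 - 1*52) = 2 + (5*1 - 52) = 2 + (5 - 52) = 2 - 47 = -45)
m*(102 + 6) = -45*(102 + 6) = -45*108 = -4860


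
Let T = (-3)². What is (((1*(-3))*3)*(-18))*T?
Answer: 1458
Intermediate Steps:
T = 9
(((1*(-3))*3)*(-18))*T = (((1*(-3))*3)*(-18))*9 = (-3*3*(-18))*9 = -9*(-18)*9 = 162*9 = 1458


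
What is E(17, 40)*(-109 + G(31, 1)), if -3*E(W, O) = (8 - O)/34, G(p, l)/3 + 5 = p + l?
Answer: -448/51 ≈ -8.7843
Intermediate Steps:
G(p, l) = -15 + 3*l + 3*p (G(p, l) = -15 + 3*(p + l) = -15 + 3*(l + p) = -15 + (3*l + 3*p) = -15 + 3*l + 3*p)
E(W, O) = -4/51 + O/102 (E(W, O) = -(8 - O)/(3*34) = -(4/17 - O/34)/3 = -4/51 + O/102)
E(17, 40)*(-109 + G(31, 1)) = (-4/51 + (1/102)*40)*(-109 + (-15 + 3*1 + 3*31)) = (-4/51 + 20/51)*(-109 + (-15 + 3 + 93)) = 16*(-109 + 81)/51 = (16/51)*(-28) = -448/51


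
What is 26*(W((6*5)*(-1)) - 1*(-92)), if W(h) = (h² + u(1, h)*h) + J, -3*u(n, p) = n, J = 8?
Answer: 26260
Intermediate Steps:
u(n, p) = -n/3
W(h) = 8 + h² - h/3 (W(h) = (h² + (-⅓*1)*h) + 8 = (h² - h/3) + 8 = 8 + h² - h/3)
26*(W((6*5)*(-1)) - 1*(-92)) = 26*((8 + ((6*5)*(-1))² - 6*5*(-1)/3) - 1*(-92)) = 26*((8 + (30*(-1))² - 10*(-1)) + 92) = 26*((8 + (-30)² - ⅓*(-30)) + 92) = 26*((8 + 900 + 10) + 92) = 26*(918 + 92) = 26*1010 = 26260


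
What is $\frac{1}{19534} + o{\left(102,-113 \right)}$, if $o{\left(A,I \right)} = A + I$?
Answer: $- \frac{214873}{19534} \approx -11.0$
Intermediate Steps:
$\frac{1}{19534} + o{\left(102,-113 \right)} = \frac{1}{19534} + \left(102 - 113\right) = \frac{1}{19534} - 11 = - \frac{214873}{19534}$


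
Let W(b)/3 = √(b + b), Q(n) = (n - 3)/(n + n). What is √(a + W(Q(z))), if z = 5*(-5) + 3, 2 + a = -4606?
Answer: √(-2230272 + 330*√22)/22 ≈ 67.859*I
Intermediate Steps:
a = -4608 (a = -2 - 4606 = -4608)
z = -22 (z = -25 + 3 = -22)
Q(n) = (-3 + n)/(2*n) (Q(n) = (-3 + n)/((2*n)) = (-3 + n)*(1/(2*n)) = (-3 + n)/(2*n))
W(b) = 3*√2*√b (W(b) = 3*√(b + b) = 3*√(2*b) = 3*(√2*√b) = 3*√2*√b)
√(a + W(Q(z))) = √(-4608 + 3*√2*√((½)*(-3 - 22)/(-22))) = √(-4608 + 3*√2*√((½)*(-1/22)*(-25))) = √(-4608 + 3*√2*√(25/44)) = √(-4608 + 3*√2*(5*√11/22)) = √(-4608 + 15*√22/22)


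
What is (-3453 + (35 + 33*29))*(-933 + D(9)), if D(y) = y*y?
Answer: 2096772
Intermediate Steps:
D(y) = y²
(-3453 + (35 + 33*29))*(-933 + D(9)) = (-3453 + (35 + 33*29))*(-933 + 9²) = (-3453 + (35 + 957))*(-933 + 81) = (-3453 + 992)*(-852) = -2461*(-852) = 2096772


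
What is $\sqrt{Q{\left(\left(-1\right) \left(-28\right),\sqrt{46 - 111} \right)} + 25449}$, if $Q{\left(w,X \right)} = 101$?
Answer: $5 \sqrt{1022} \approx 159.84$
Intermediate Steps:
$\sqrt{Q{\left(\left(-1\right) \left(-28\right),\sqrt{46 - 111} \right)} + 25449} = \sqrt{101 + 25449} = \sqrt{25550} = 5 \sqrt{1022}$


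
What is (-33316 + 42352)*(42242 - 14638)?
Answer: 249429744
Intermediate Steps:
(-33316 + 42352)*(42242 - 14638) = 9036*27604 = 249429744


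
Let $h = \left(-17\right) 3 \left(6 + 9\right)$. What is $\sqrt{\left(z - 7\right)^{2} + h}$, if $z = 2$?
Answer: $2 i \sqrt{185} \approx 27.203 i$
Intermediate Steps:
$h = -765$ ($h = \left(-51\right) 15 = -765$)
$\sqrt{\left(z - 7\right)^{2} + h} = \sqrt{\left(2 - 7\right)^{2} - 765} = \sqrt{\left(-5\right)^{2} - 765} = \sqrt{25 - 765} = \sqrt{-740} = 2 i \sqrt{185}$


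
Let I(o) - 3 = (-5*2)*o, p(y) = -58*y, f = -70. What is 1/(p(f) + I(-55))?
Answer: 1/4613 ≈ 0.00021678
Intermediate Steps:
I(o) = 3 - 10*o (I(o) = 3 + (-5*2)*o = 3 - 10*o)
1/(p(f) + I(-55)) = 1/(-58*(-70) + (3 - 10*(-55))) = 1/(4060 + (3 + 550)) = 1/(4060 + 553) = 1/4613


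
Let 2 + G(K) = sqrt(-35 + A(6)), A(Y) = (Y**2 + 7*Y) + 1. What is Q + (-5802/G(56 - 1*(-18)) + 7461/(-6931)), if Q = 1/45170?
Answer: -45579781033/156536635 - 2901*sqrt(11)/10 ≈ -1253.3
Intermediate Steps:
A(Y) = 1 + Y**2 + 7*Y
Q = 1/45170 ≈ 2.2139e-5
G(K) = -2 + 2*sqrt(11) (G(K) = -2 + sqrt(-35 + (1 + 6**2 + 7*6)) = -2 + sqrt(-35 + (1 + 36 + 42)) = -2 + sqrt(-35 + 79) = -2 + sqrt(44) = -2 + 2*sqrt(11))
Q + (-5802/G(56 - 1*(-18)) + 7461/(-6931)) = 1/45170 + (-5802/(-2 + 2*sqrt(11)) + 7461/(-6931)) = 1/45170 + (-5802/(-2 + 2*sqrt(11)) + 7461*(-1/6931)) = 1/45170 + (-5802/(-2 + 2*sqrt(11)) - 7461/6931) = 1/45170 + (-7461/6931 - 5802/(-2 + 2*sqrt(11))) = -337006439/313073270 - 5802/(-2 + 2*sqrt(11))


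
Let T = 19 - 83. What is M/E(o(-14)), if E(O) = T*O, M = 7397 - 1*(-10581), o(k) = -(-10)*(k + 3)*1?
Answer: 8989/3520 ≈ 2.5537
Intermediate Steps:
T = -64
o(k) = 30 + 10*k (o(k) = -(-10)*(3 + k)*1 = -2*(-15 - 5*k)*1 = (30 + 10*k)*1 = 30 + 10*k)
M = 17978 (M = 7397 + 10581 = 17978)
E(O) = -64*O
M/E(o(-14)) = 17978/((-64*(30 + 10*(-14)))) = 17978/((-64*(30 - 140))) = 17978/((-64*(-110))) = 17978/7040 = 17978*(1/7040) = 8989/3520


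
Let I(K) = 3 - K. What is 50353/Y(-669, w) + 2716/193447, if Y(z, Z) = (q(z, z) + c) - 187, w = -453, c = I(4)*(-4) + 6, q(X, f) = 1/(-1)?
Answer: -9740153343/34433566 ≈ -282.87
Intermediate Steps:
q(X, f) = -1
c = 10 (c = (3 - 1*4)*(-4) + 6 = (3 - 4)*(-4) + 6 = -1*(-4) + 6 = 4 + 6 = 10)
Y(z, Z) = -178 (Y(z, Z) = (-1 + 10) - 187 = 9 - 187 = -178)
50353/Y(-669, w) + 2716/193447 = 50353/(-178) + 2716/193447 = 50353*(-1/178) + 2716*(1/193447) = -50353/178 + 2716/193447 = -9740153343/34433566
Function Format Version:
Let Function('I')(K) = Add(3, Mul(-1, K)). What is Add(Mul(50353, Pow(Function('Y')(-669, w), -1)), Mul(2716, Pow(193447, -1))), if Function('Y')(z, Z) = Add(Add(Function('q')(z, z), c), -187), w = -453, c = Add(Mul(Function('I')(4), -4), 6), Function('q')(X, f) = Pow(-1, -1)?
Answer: Rational(-9740153343, 34433566) ≈ -282.87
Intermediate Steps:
Function('q')(X, f) = -1
c = 10 (c = Add(Mul(Add(3, Mul(-1, 4)), -4), 6) = Add(Mul(Add(3, -4), -4), 6) = Add(Mul(-1, -4), 6) = Add(4, 6) = 10)
Function('Y')(z, Z) = -178 (Function('Y')(z, Z) = Add(Add(-1, 10), -187) = Add(9, -187) = -178)
Add(Mul(50353, Pow(Function('Y')(-669, w), -1)), Mul(2716, Pow(193447, -1))) = Add(Mul(50353, Pow(-178, -1)), Mul(2716, Pow(193447, -1))) = Add(Mul(50353, Rational(-1, 178)), Mul(2716, Rational(1, 193447))) = Add(Rational(-50353, 178), Rational(2716, 193447)) = Rational(-9740153343, 34433566)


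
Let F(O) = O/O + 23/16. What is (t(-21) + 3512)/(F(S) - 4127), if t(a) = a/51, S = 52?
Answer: -955152/1121881 ≈ -0.85138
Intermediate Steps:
F(O) = 39/16 (F(O) = 1 + 23*(1/16) = 1 + 23/16 = 39/16)
t(a) = a/51 (t(a) = a*(1/51) = a/51)
(t(-21) + 3512)/(F(S) - 4127) = ((1/51)*(-21) + 3512)/(39/16 - 4127) = (-7/17 + 3512)/(-65993/16) = (59697/17)*(-16/65993) = -955152/1121881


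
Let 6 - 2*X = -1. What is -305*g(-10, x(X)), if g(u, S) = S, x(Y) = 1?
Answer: -305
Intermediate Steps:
X = 7/2 (X = 3 - ½*(-1) = 3 + ½ = 7/2 ≈ 3.5000)
-305*g(-10, x(X)) = -305*1 = -305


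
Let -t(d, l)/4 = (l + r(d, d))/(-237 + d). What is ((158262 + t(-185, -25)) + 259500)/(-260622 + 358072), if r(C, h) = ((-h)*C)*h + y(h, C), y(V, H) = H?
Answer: 50405306/10280975 ≈ 4.9028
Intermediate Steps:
r(C, h) = C - C*h**2 (r(C, h) = ((-h)*C)*h + C = (-C*h)*h + C = -C*h**2 + C = C - C*h**2)
t(d, l) = -4*(l + d*(1 - d**2))/(-237 + d)
((158262 + t(-185, -25)) + 259500)/(-260622 + 358072) = ((158262 + 4*((-185)**3 - 1*(-185) - 1*(-25))/(-237 - 185)) + 259500)/(-260622 + 358072) = ((158262 + 4*(-6331625 + 185 + 25)/(-422)) + 259500)/97450 = ((158262 + 4*(-1/422)*(-6331415)) + 259500)*(1/97450) = ((158262 + 12662830/211) + 259500)*(1/97450) = (46056112/211 + 259500)*(1/97450) = (100810612/211)*(1/97450) = 50405306/10280975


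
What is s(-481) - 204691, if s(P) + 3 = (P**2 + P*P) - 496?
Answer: 257532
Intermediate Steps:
s(P) = -499 + 2*P**2 (s(P) = -3 + ((P**2 + P*P) - 496) = -3 + ((P**2 + P**2) - 496) = -3 + (2*P**2 - 496) = -3 + (-496 + 2*P**2) = -499 + 2*P**2)
s(-481) - 204691 = (-499 + 2*(-481)**2) - 204691 = (-499 + 2*231361) - 204691 = (-499 + 462722) - 204691 = 462223 - 204691 = 257532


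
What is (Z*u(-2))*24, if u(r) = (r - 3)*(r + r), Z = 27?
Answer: 12960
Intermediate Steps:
u(r) = 2*r*(-3 + r) (u(r) = (-3 + r)*(2*r) = 2*r*(-3 + r))
(Z*u(-2))*24 = (27*(2*(-2)*(-3 - 2)))*24 = (27*(2*(-2)*(-5)))*24 = (27*20)*24 = 540*24 = 12960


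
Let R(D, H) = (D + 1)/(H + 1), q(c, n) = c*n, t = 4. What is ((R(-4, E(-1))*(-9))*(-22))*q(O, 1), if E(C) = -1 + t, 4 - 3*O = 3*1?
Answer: -99/2 ≈ -49.500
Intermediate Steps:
O = 1/3 (O = 4/3 - 1 = 1/3 ≈ 0.33333)
E(C) = 3 (E(C) = -1 + 4 = 3)
R(D, H) = (1 + D)/(1 + H)
((R(-4, E(-1))*(-9))*(-22))*q(O, 1) = ((((1 - 4)/(1 + 3))*(-9))*(-22))*((1/3)*1) = (((-3/4)*(-9))*(-22))*(1/3) = ((((1/4)*(-3))*(-9))*(-22))*(1/3) = (-3/4*(-9)*(-22))*(1/3) = ((27/4)*(-22))*(1/3) = -297/2*1/3 = -99/2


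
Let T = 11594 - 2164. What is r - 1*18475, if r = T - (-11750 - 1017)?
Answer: 3722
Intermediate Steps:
T = 9430
r = 22197 (r = 9430 - (-11750 - 1017) = 9430 - 1*(-12767) = 9430 + 12767 = 22197)
r - 1*18475 = 22197 - 1*18475 = 22197 - 18475 = 3722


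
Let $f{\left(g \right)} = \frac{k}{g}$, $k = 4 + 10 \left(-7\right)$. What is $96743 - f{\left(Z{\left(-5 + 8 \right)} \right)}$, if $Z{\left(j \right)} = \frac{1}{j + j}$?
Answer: $97139$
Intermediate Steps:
$Z{\left(j \right)} = \frac{1}{2 j}$
$k = -66$ ($k = 4 - 70 = -66$)
$f{\left(g \right)} = - \frac{66}{g}$
$96743 - f{\left(Z{\left(-5 + 8 \right)} \right)} = 96743 - - \frac{66}{\frac{1}{2} \frac{1}{-5 + 8}} = 96743 - - \frac{66}{\frac{1}{2} \cdot \frac{1}{3}} = 96743 - - 66 \frac{1}{\frac{1}{6}} = 96743 - \left(-66\right) 6 = 96743 - -396 = 96743 + 396 = 97139$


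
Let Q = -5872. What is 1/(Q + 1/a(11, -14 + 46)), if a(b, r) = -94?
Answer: -94/551969 ≈ -0.00017030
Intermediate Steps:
1/(Q + 1/a(11, -14 + 46)) = 1/(-5872 + 1/(-94)) = 1/(-5872 - 1/94) = 1/(-551969/94) = -94/551969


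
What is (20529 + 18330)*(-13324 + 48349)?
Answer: 1361036475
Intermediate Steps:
(20529 + 18330)*(-13324 + 48349) = 38859*35025 = 1361036475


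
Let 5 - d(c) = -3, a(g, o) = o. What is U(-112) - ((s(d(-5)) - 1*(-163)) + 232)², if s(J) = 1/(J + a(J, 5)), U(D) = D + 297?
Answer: -26347231/169 ≈ -1.5590e+5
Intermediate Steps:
d(c) = 8 (d(c) = 5 - 1*(-3) = 5 + 3 = 8)
U(D) = 297 + D
s(J) = 1/(5 + J) (s(J) = 1/(J + 5) = 1/(5 + J))
U(-112) - ((s(d(-5)) - 1*(-163)) + 232)² = (297 - 112) - ((1/(5 + 8) - 1*(-163)) + 232)² = 185 - ((1/13 + 163) + 232)² = 185 - (2120/13 + 232)² = 185 - (5136/13)² = 185 - 1*26378496/169 = 185 - 26378496/169 = -26347231/169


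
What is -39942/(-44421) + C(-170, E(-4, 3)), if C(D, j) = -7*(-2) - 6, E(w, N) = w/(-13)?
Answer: 131770/14807 ≈ 8.8992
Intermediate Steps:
E(w, N) = -w/13 (E(w, N) = w*(-1/13) = -w/13)
C(D, j) = 8 (C(D, j) = 14 - 6 = 8)
-39942/(-44421) + C(-170, E(-4, 3)) = -39942/(-44421) + 8 = -39942*(-1/44421) + 8 = 13314/14807 + 8 = 131770/14807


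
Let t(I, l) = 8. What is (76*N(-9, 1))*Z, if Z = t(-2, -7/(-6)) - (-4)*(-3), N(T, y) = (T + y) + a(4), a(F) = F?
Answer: 1216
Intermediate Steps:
N(T, y) = 4 + T + y (N(T, y) = (T + y) + 4 = 4 + T + y)
Z = -4 (Z = 8 - (-4)*(-3) = 8 - 1*12 = 8 - 12 = -4)
(76*N(-9, 1))*Z = (76*(4 - 9 + 1))*(-4) = (76*(-4))*(-4) = -304*(-4) = 1216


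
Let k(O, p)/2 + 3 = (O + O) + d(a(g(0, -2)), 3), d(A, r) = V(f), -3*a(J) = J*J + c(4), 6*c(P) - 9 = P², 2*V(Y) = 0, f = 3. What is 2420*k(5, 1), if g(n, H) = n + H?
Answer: 33880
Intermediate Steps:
V(Y) = 0 (V(Y) = (½)*0 = 0)
c(P) = 3/2 + P²/6
g(n, H) = H + n
a(J) = -25/18 - J²/3 (a(J) = -(J*J + (3/2 + (⅙)*4²))/3 = -(J² + (3/2 + (⅙)*16))/3 = -(J² + (3/2 + 8/3))/3 = -(J² + 25/6)/3 = -(25/6 + J²)/3 = -25/18 - J²/3)
d(A, r) = 0
k(O, p) = -6 + 4*O (k(O, p) = -6 + 2*((O + O) + 0) = -6 + 2*(2*O + 0) = -6 + 2*(2*O) = -6 + 4*O)
2420*k(5, 1) = 2420*(-6 + 4*5) = 2420*(-6 + 20) = 2420*14 = 33880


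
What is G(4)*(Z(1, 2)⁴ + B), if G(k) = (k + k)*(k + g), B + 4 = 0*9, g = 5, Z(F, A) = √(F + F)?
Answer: 0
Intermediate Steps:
Z(F, A) = √2*√F (Z(F, A) = √(2*F) = √2*√F)
B = -4 (B = -4 + 0*9 = -4 + 0 = -4)
G(k) = 2*k*(5 + k) (G(k) = (k + k)*(k + 5) = (2*k)*(5 + k) = 2*k*(5 + k))
G(4)*(Z(1, 2)⁴ + B) = (2*4*(5 + 4))*((√2*√1)⁴ - 4) = (2*4*9)*((√2*1)⁴ - 4) = 72*((√2)⁴ - 4) = 72*(4 - 4) = 72*0 = 0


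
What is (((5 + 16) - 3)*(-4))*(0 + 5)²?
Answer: -1800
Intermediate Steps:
(((5 + 16) - 3)*(-4))*(0 + 5)² = ((21 - 3)*(-4))*5² = (18*(-4))*25 = -72*25 = -1800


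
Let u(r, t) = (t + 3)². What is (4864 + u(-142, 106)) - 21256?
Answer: -4511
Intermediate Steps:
u(r, t) = (3 + t)²
(4864 + u(-142, 106)) - 21256 = (4864 + (3 + 106)²) - 21256 = (4864 + 109²) - 21256 = (4864 + 11881) - 21256 = 16745 - 21256 = -4511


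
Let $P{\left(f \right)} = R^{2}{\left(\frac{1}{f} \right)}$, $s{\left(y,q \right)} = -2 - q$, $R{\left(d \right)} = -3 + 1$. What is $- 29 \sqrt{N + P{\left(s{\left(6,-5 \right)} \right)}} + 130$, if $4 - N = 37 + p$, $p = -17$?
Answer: $130 - 58 i \sqrt{3} \approx 130.0 - 100.46 i$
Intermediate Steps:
$N = -16$ ($N = 4 - \left(37 - 17\right) = 4 - 20 = -16$)
$R{\left(d \right)} = -2$
$P{\left(f \right)} = 4$ ($P{\left(f \right)} = \left(-2\right)^{2} = 4$)
$- 29 \sqrt{N + P{\left(s{\left(6,-5 \right)} \right)}} + 130 = - 29 \sqrt{-16 + 4} + 130 = - 29 \sqrt{-12} + 130 = - 29 \cdot 2 i \sqrt{3} + 130 = - 58 i \sqrt{3} + 130 = 130 - 58 i \sqrt{3}$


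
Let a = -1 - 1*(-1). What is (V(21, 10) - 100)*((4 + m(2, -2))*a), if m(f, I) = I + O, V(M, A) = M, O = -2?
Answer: 0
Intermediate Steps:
m(f, I) = -2 + I (m(f, I) = I - 2 = -2 + I)
a = 0 (a = -1 + 1 = 0)
(V(21, 10) - 100)*((4 + m(2, -2))*a) = (21 - 100)*((4 + (-2 - 2))*0) = -79*(4 - 4)*0 = -0*0 = -79*0 = 0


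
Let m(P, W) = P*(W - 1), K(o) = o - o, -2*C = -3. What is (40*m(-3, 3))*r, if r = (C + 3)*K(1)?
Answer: 0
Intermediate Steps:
C = 3/2 (C = -½*(-3) = 3/2 ≈ 1.5000)
K(o) = 0
r = 0 (r = (3/2 + 3)*0 = (9/2)*0 = 0)
m(P, W) = P*(-1 + W)
(40*m(-3, 3))*r = (40*(-3*(-1 + 3)))*0 = (40*(-3*2))*0 = (40*(-6))*0 = -240*0 = 0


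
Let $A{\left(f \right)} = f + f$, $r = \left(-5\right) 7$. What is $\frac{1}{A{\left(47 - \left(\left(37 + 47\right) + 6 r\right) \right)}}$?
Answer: $\frac{1}{346} \approx 0.0028902$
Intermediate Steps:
$r = -35$
$A{\left(f \right)} = 2 f$
$\frac{1}{A{\left(47 - \left(\left(37 + 47\right) + 6 r\right) \right)}} = \frac{1}{2 \left(47 - \left(\left(37 + 47\right) + 6 \left(-35\right)\right)\right)} = \frac{1}{2 \left(47 - \left(84 - 210\right)\right)} = \frac{1}{2 \left(47 - -126\right)} = \frac{1}{2 \left(47 + 126\right)} = \frac{1}{2 \cdot 173} = \frac{1}{346}$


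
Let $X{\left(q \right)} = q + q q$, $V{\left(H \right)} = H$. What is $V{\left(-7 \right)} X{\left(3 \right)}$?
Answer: $-84$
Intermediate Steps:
$X{\left(q \right)} = q + q^{2}$
$V{\left(-7 \right)} X{\left(3 \right)} = - 7 \cdot 3 \left(1 + 3\right) = - 7 \cdot 3 \cdot 4 = \left(-7\right) 12 = -84$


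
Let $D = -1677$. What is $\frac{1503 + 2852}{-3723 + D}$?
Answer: $- \frac{871}{1080} \approx -0.80648$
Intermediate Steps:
$\frac{1503 + 2852}{-3723 + D} = \frac{1503 + 2852}{-3723 - 1677} = \frac{4355}{-5400} = 4355 \left(- \frac{1}{5400}\right) = - \frac{871}{1080}$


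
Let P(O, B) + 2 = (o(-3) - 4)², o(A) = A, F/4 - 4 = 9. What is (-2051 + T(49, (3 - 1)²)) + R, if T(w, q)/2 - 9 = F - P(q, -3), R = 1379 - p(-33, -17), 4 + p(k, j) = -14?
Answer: -626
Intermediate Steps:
F = 52 (F = 16 + 4*9 = 16 + 36 = 52)
p(k, j) = -18 (p(k, j) = -4 - 14 = -18)
R = 1397 (R = 1379 - 1*(-18) = 1379 + 18 = 1397)
P(O, B) = 47 (P(O, B) = -2 + (-3 - 4)² = -2 + (-7)² = -2 + 49 = 47)
T(w, q) = 28 (T(w, q) = 18 + 2*(52 - 1*47) = 18 + 2*(52 - 47) = 18 + 2*5 = 18 + 10 = 28)
(-2051 + T(49, (3 - 1)²)) + R = (-2051 + 28) + 1397 = -2023 + 1397 = -626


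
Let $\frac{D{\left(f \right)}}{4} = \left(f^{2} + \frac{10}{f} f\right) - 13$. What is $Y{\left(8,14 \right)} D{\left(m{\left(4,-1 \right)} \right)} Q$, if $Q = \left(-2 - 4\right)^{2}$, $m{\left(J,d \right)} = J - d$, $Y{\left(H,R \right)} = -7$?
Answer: $-22176$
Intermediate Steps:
$D{\left(f \right)} = -12 + 4 f^{2}$ ($D{\left(f \right)} = 4 \left(\left(f^{2} + \frac{10}{f} f\right) - 13\right) = 4 \left(\left(f^{2} + 10\right) - 13\right) = 4 \left(\left(10 + f^{2}\right) - 13\right) = 4 \left(-3 + f^{2}\right) = -12 + 4 f^{2}$)
$Q = 36$ ($Q = \left(-6\right)^{2} = 36$)
$Y{\left(8,14 \right)} D{\left(m{\left(4,-1 \right)} \right)} Q = - 7 \left(-12 + 4 \left(4 - -1\right)^{2}\right) 36 = - 7 \left(-12 + 4 \left(4 + 1\right)^{2}\right) 36 = - 7 \left(-12 + 4 \cdot 5^{2}\right) 36 = - 7 \left(-12 + 4 \cdot 25\right) 36 = - 7 \left(-12 + 100\right) 36 = \left(-7\right) 88 \cdot 36 = \left(-616\right) 36 = -22176$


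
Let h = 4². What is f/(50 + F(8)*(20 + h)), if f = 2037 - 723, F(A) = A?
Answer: 657/169 ≈ 3.8876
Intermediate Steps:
h = 16
f = 1314
f/(50 + F(8)*(20 + h)) = 1314/(50 + 8*(20 + 16)) = 1314/(50 + 8*36) = 1314/(50 + 288) = 1314/338 = 1314*(1/338) = 657/169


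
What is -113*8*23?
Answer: -20792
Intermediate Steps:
-113*8*23 = -904*23 = -20792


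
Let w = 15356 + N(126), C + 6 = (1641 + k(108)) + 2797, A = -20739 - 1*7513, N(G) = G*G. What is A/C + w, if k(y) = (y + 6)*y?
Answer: 18675727/598 ≈ 31230.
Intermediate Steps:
N(G) = G²
k(y) = y*(6 + y) (k(y) = (6 + y)*y = y*(6 + y))
A = -28252 (A = -20739 - 7513 = -28252)
C = 16744 (C = -6 + ((1641 + 108*(6 + 108)) + 2797) = -6 + ((1641 + 108*114) + 2797) = -6 + ((1641 + 12312) + 2797) = -6 + (13953 + 2797) = -6 + 16750 = 16744)
w = 31232 (w = 15356 + 126² = 15356 + 15876 = 31232)
A/C + w = -28252/16744 + 31232 = -28252*1/16744 + 31232 = -1009/598 + 31232 = 18675727/598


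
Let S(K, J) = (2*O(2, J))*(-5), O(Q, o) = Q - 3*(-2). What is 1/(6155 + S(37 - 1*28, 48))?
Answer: 1/6075 ≈ 0.00016461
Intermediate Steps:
O(Q, o) = 6 + Q (O(Q, o) = Q + 6 = 6 + Q)
S(K, J) = -80 (S(K, J) = (2*(6 + 2))*(-5) = (2*8)*(-5) = 16*(-5) = -80)
1/(6155 + S(37 - 1*28, 48)) = 1/(6155 - 80) = 1/6075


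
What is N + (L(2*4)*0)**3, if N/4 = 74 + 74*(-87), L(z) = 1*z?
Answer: -25456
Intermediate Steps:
L(z) = z
N = -25456 (N = 4*(74 + 74*(-87)) = 4*(74 - 6438) = 4*(-6364) = -25456)
N + (L(2*4)*0)**3 = -25456 + ((2*4)*0)**3 = -25456 + (8*0)**3 = -25456 + 0**3 = -25456 + 0 = -25456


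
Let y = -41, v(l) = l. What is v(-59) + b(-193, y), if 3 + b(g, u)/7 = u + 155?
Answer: 718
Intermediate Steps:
b(g, u) = 1064 + 7*u (b(g, u) = -21 + 7*(u + 155) = -21 + 7*(155 + u) = -21 + (1085 + 7*u) = 1064 + 7*u)
v(-59) + b(-193, y) = -59 + (1064 + 7*(-41)) = -59 + (1064 - 287) = -59 + 777 = 718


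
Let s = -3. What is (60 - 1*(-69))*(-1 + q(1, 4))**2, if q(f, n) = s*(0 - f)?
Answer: 516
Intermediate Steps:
q(f, n) = 3*f (q(f, n) = -3*(0 - f) = -(-3)*f = 3*f)
(60 - 1*(-69))*(-1 + q(1, 4))**2 = (60 - 1*(-69))*(-1 + 3*1)**2 = (60 + 69)*(-1 + 3)**2 = 129*2**2 = 129*4 = 516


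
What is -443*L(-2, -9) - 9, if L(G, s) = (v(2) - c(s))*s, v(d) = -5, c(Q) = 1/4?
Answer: -83763/4 ≈ -20941.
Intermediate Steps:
c(Q) = ¼
L(G, s) = -21*s/4 (L(G, s) = (-5 - 1*¼)*s = (-5 - ¼)*s = -21*s/4)
-443*L(-2, -9) - 9 = -(-9303)*(-9)/4 - 9 = -443*189/4 - 9 = -83727/4 - 9 = -83763/4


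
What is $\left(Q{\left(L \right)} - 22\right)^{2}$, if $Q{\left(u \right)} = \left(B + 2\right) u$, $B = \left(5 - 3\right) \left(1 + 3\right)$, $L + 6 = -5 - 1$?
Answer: $20164$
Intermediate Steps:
$L = -12$ ($L = -6 - 6 = -12$)
$B = 8$ ($B = 2 \cdot 4 = 8$)
$Q{\left(u \right)} = 10 u$ ($Q{\left(u \right)} = \left(8 + 2\right) u = 10 u$)
$\left(Q{\left(L \right)} - 22\right)^{2} = \left(10 \left(-12\right) - 22\right)^{2} = \left(-120 - 22\right)^{2} = \left(-142\right)^{2} = 20164$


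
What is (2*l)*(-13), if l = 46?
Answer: -1196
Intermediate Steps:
(2*l)*(-13) = (2*46)*(-13) = 92*(-13) = -1196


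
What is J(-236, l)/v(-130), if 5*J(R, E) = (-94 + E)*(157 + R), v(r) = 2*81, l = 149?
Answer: -869/162 ≈ -5.3642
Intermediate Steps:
v(r) = 162
J(R, E) = (-94 + E)*(157 + R)/5 (J(R, E) = ((-94 + E)*(157 + R))/5 = (-94 + E)*(157 + R)/5)
J(-236, l)/v(-130) = (-14758/5 - 94/5*(-236) + (157/5)*149 + (⅕)*149*(-236))/162 = (-14758/5 + 22184/5 + 23393/5 - 35164/5)*(1/162) = -869*1/162 = -869/162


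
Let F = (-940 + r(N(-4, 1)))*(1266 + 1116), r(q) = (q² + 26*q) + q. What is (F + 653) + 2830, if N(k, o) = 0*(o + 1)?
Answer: -2235597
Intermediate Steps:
N(k, o) = 0 (N(k, o) = 0*(1 + o) = 0)
r(q) = q² + 27*q
F = -2239080 (F = (-940 + 0*(27 + 0))*(1266 + 1116) = (-940 + 0*27)*2382 = (-940 + 0)*2382 = -940*2382 = -2239080)
(F + 653) + 2830 = (-2239080 + 653) + 2830 = -2238427 + 2830 = -2235597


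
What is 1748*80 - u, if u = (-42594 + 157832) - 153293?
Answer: 177895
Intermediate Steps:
u = -38055 (u = 115238 - 153293 = -38055)
1748*80 - u = 1748*80 - 1*(-38055) = 139840 + 38055 = 177895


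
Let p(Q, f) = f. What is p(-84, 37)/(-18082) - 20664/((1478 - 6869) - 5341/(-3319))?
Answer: 309867681889/80859937454 ≈ 3.8322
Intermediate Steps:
p(-84, 37)/(-18082) - 20664/((1478 - 6869) - 5341/(-3319)) = 37/(-18082) - 20664/((1478 - 6869) - 5341/(-3319)) = 37*(-1/18082) - 20664/(-5391 - 5341*(-1/3319)) = -37/18082 - 20664/(-5391 + 5341/3319) = -37/18082 - 20664/(-17887388/3319) = -37/18082 - 20664*(-3319/17887388) = -37/18082 + 17145954/4471847 = 309867681889/80859937454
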